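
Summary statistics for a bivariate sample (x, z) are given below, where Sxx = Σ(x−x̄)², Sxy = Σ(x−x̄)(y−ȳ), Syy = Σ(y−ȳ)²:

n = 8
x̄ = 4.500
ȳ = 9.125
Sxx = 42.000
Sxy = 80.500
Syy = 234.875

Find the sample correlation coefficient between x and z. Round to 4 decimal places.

r = Sxy/√(Sxx·Syy) = 80.5/√(9864.75) = 80.5/99.321448 = 0.810500

0.8105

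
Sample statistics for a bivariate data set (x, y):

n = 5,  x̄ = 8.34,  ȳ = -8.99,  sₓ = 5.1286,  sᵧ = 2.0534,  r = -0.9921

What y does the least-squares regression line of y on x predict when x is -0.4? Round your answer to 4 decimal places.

-5.5183

b = r · sᵧ/sₓ = -0.9921 · 2.0534/5.1286 = -0.397219
a = ȳ − b·x̄ = -8.99 − (-0.397219)·8.34 = -5.677192
ŷ(-0.4) = a + b·-0.4 = -5.677192 + (-0.397219)·(-0.4) = -5.518305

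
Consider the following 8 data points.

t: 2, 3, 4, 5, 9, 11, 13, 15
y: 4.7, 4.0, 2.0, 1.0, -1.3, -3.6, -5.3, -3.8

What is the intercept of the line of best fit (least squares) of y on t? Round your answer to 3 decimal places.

5.427

n = 8, Σx = 62, Σy = -2.3, Σxy = -142.8, Σx² = 650
Sxx = Σx² − (Σx)²/n = 650 − 480.5 = 169.5
Sxy = Σxy − (Σx)(Σy)/n = -142.8 − (-17.825) = -124.975
b = Sxy/Sxx = -124.975/169.5 = -0.737316
a = ȳ − b·x̄ = -0.2875 − (-0.737316)·7.75 = 5.426696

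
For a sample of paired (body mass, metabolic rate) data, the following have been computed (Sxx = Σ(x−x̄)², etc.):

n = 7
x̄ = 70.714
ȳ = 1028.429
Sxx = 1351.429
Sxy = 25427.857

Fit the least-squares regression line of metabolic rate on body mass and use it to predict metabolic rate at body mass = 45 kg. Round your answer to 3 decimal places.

544.606

b = Sxy/Sxx = 25427.857/1351.429 = 18.815533
a = ȳ − b·x̄ = 1028.429 − 18.815533·70.714 = -302.092603
ŷ(45) = a + b·45 = -302.092603 + 18.815533·45 = 544.606383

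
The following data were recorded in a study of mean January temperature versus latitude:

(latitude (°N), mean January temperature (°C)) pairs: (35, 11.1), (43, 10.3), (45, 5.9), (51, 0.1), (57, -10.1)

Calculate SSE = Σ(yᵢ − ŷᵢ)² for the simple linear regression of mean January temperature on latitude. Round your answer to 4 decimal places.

n = 5, Σx = 231, Σy = 17.3, Σxy = 526.3, Σx² = 10949, Σy² = 366.13
Sxx = Σx² − (Σx)²/n = 10949 − 10672.2 = 276.8
Sxy = Σxy − (Σx)(Σy)/n = 526.3 − 799.26 = -272.96
Syy = Σy² − (Σy)²/n = 366.13 − 59.858 = 306.272
b = Sxy/Sxx = -272.96/276.8 = -0.986127
SSE = Syy − b·Sxy = 306.272 − (-0.986127)·(-272.96) = 37.098728

37.0987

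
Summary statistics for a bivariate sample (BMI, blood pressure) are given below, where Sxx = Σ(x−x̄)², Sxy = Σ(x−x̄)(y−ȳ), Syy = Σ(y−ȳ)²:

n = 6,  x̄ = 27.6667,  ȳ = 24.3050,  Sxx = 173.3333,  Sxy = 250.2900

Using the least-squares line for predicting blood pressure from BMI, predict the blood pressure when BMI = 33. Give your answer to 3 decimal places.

32.006

b = Sxy/Sxx = 250.29/173.3333 = 1.443981
a = ȳ − b·x̄ = 24.305 − 1.443981·27.6667 = -15.645190
ŷ(33) = a + b·33 = -15.645190 + 1.443981·33 = 32.006184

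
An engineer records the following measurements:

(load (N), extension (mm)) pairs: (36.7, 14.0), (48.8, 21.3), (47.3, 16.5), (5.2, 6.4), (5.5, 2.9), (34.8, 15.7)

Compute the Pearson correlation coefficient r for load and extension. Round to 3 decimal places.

0.960

n = 6, Σx = 178.3, Σy = 76.8, Σxy = 2929.28, Σx² = 7233.95, Σy² = 1217.8
Sxx = Σx² − (Σx)²/n = 7233.95 − 5298.481667 = 1935.468333
Sxy = Σxy − (Σx)(Σy)/n = 2929.28 − 2282.24 = 647.04
Syy = Σy² − (Σy)²/n = 1217.8 − 983.04 = 234.76
r = Sxy/√(Sxx·Syy) = 647.04/√(454370.545933) = 647.04/674.070134 = 0.959900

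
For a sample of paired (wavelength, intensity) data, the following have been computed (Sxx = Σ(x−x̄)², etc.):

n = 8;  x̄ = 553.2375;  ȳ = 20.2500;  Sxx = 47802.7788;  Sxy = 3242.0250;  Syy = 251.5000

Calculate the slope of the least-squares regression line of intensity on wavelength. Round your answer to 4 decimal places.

b = Sxy/Sxx = 3242.025/47802.7788 = 0.067821

0.0678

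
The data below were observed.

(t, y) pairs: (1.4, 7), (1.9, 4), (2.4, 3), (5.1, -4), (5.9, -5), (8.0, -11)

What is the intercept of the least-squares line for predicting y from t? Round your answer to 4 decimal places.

n = 6, Σx = 24.7, Σy = -6, Σxy = -113.3, Σx² = 136.15
Sxx = Σx² − (Σx)²/n = 136.15 − 101.681667 = 34.468333
Sxy = Σxy − (Σx)(Σy)/n = -113.3 − (-24.7) = -88.6
b = Sxy/Sxx = -88.6/34.468333 = -2.570475
a = ȳ − b·x̄ = -1 − (-2.570475)·4.116667 = 9.581790

9.5818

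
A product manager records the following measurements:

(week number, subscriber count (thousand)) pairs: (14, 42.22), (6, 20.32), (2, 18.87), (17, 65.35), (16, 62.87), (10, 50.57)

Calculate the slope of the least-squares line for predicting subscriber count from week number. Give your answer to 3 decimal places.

n = 6, Σx = 65, Σy = 260.2, Σxy = 3373.31, Σx² = 881
Sxx = Σx² − (Σx)²/n = 881 − 704.166667 = 176.833333
Sxy = Σxy − (Σx)(Σy)/n = 3373.31 − 2818.833333 = 554.476667
b = Sxy/Sxx = 554.476667/176.833333 = 3.135589

3.136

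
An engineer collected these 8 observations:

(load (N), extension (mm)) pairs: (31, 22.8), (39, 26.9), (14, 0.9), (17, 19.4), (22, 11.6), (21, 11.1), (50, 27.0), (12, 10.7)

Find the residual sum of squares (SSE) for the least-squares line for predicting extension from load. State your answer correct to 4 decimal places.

n = 8, Σx = 206, Σy = 130.4, Σxy = 4065, Σx² = 6536, Σy² = 2721.88
Sxx = Σx² − (Σx)²/n = 6536 − 5304.5 = 1231.5
Sxy = Σxy − (Σx)(Σy)/n = 4065 − 3357.8 = 707.2
Syy = Σy² − (Σy)²/n = 2721.88 − 2125.52 = 596.36
b = Sxy/Sxx = 707.2/1231.5 = 0.574259
SSE = Syy − b·Sxy = 596.36 − 0.574259·707.2 = 190.244011

190.2440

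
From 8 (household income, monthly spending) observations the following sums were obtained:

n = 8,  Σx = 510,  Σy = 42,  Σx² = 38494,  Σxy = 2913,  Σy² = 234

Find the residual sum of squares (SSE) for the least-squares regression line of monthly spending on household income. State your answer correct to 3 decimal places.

4.228

Sxx = Σx² − (Σx)²/n = 38494 − 32512.5 = 5981.5
Sxy = Σxy − (Σx)(Σy)/n = 2913 − 2677.5 = 235.5
Syy = Σy² − (Σy)²/n = 234 − 220.5 = 13.5
b = Sxy/Sxx = 235.5/5981.5 = 0.039371
SSE = Syy − b·Sxy = 13.5 − 0.039371·235.5 = 4.228036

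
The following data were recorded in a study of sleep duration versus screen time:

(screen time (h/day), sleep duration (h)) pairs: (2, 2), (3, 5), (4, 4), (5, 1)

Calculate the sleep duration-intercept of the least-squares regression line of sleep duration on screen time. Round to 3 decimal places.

n = 4, Σx = 14, Σy = 12, Σxy = 40, Σx² = 54
Sxx = Σx² − (Σx)²/n = 54 − 49 = 5
Sxy = Σxy − (Σx)(Σy)/n = 40 − 42 = -2
b = Sxy/Sxx = -2/5 = -0.4
a = ȳ − b·x̄ = 3 − (-0.4)·3.5 = 4.4

4.400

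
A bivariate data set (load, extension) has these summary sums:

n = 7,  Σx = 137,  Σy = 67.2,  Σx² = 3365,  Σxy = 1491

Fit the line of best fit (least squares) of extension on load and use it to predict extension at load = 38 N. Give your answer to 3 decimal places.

14.338

Sxx = Σx² − (Σx)²/n = 3365 − 2681.285714 = 683.714286
Sxy = Σxy − (Σx)(Σy)/n = 1491 − 1315.2 = 175.8
b = Sxy/Sxx = 175.8/683.714286 = 0.257125
a = ȳ − b·x̄ = 9.6 − 0.257125·19.571429 = 4.567697
ŷ(38) = a + b·38 = 4.567697 + 0.257125·38 = 14.338445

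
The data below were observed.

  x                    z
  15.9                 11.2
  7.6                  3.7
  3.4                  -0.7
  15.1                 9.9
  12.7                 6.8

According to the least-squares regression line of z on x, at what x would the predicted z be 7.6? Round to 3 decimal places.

12.519

n = 5, Σx = 54.7, Σy = 30.9, Σxy = 439.67, Σx² = 711.43
Sxx = Σx² − (Σx)²/n = 711.43 − 598.418 = 113.012
Sxy = Σxy − (Σx)(Σy)/n = 439.67 − 338.046 = 101.624
b = Sxy/Sxx = 101.624/113.012 = 0.899232
a = ȳ − b·x̄ = 6.18 − 0.899232·10.94 = -3.657597
Set a + b·x = 7.6: x = (7.6 − (-3.657597)) / 0.899232 = 12.519125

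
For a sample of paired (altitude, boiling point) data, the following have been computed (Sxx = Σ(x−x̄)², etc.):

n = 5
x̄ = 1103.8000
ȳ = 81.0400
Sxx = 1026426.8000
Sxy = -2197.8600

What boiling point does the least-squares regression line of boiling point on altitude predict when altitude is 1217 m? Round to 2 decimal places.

80.80

b = Sxy/Sxx = -2197.86/1026426.8 = -0.002141
a = ȳ − b·x̄ = 81.04 − (-0.002141)·1103.8 = 83.403537
ŷ(1217) = a + b·1217 = 83.403537 + (-0.002141)·1217 = 80.797608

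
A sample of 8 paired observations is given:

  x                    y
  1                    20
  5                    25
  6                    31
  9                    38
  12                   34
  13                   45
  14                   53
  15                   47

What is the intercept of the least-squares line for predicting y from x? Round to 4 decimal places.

n = 8, Σx = 75, Σy = 293, Σxy = 3113, Σx² = 877
Sxx = Σx² − (Σx)²/n = 877 − 703.125 = 173.875
Sxy = Σxy − (Σx)(Σy)/n = 3113 − 2746.875 = 366.125
b = Sxy/Sxx = 366.125/173.875 = 2.105679
a = ȳ − b·x̄ = 36.625 − 2.105679·9.375 = 16.884256

16.8843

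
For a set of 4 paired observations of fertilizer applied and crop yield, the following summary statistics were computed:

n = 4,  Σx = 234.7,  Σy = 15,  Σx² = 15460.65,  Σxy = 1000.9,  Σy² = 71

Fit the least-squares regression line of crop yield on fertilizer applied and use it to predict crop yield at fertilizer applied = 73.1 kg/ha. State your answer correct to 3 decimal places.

Sxx = Σx² − (Σx)²/n = 15460.65 − 13771.0225 = 1689.6275
Sxy = Σxy − (Σx)(Σy)/n = 1000.9 − 880.125 = 120.775
b = Sxy/Sxx = 120.775/1689.6275 = 0.071480
a = ȳ − b·x̄ = 3.75 − 0.071480·58.675 = -0.444104
ŷ(73.1) = a + b·73.1 = -0.444104 + 0.071480·73.1 = 4.781103

4.781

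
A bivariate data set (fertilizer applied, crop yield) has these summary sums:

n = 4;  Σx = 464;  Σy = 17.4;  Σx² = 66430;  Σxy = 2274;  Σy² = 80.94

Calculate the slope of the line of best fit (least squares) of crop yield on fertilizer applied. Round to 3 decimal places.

Sxx = Σx² − (Σx)²/n = 66430 − 53824 = 12606
Sxy = Σxy − (Σx)(Σy)/n = 2274 − 2018.4 = 255.6
b = Sxy/Sxx = 255.6/12606 = 0.020276

0.020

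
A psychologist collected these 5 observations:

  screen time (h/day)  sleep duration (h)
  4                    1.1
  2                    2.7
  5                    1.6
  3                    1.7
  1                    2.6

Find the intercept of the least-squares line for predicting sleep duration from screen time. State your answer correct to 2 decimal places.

n = 5, Σx = 15, Σy = 9.7, Σxy = 25.5, Σx² = 55
Sxx = Σx² − (Σx)²/n = 55 − 45 = 10
Sxy = Σxy − (Σx)(Σy)/n = 25.5 − 29.1 = -3.6
b = Sxy/Sxx = -3.6/10 = -0.36
a = ȳ − b·x̄ = 1.94 − (-0.36)·3 = 3.02

3.02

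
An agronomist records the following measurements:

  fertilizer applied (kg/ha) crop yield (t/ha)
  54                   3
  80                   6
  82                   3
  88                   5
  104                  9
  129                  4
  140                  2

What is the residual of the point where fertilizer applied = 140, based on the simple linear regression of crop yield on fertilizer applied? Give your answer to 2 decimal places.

n = 7, Σx = 677, Σy = 32, Σxy = 3060, Σx² = 70841
Sxx = Σx² − (Σx)²/n = 70841 − 65475.571429 = 5365.428571
Sxy = Σxy − (Σx)(Σy)/n = 3060 − 3094.857143 = -34.857143
b = Sxy/Sxx = -34.857143/5365.428571 = -0.006497
a = ȳ − b·x̄ = 4.571429 − (-0.006497)·96.714286 = 5.199744
ŷ(140) = 5.199744 + (-0.006497)·140 = 4.290218
residual = y − ŷ = 2 − 4.290218 = -2.290218

-2.29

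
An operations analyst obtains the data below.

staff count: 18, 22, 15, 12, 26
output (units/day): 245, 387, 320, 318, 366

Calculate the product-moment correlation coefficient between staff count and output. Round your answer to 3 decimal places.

n = 5, Σx = 93, Σy = 1636, Σxy = 31056, Σx² = 1853, Σy² = 547274
Sxx = Σx² − (Σx)²/n = 1853 − 1729.8 = 123.2
Sxy = Σxy − (Σx)(Σy)/n = 31056 − 30429.6 = 626.4
Syy = Σy² − (Σy)²/n = 547274 − 535299.2 = 11974.8
r = Sxy/√(Sxx·Syy) = 626.4/√(1475295.36) = 626.4/1214.617372 = 0.515718

0.516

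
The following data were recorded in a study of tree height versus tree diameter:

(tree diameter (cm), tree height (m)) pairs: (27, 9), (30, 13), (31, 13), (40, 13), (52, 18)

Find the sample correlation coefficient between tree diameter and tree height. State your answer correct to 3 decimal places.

0.893

n = 5, Σx = 180, Σy = 66, Σxy = 2492, Σx² = 6894, Σy² = 912
Sxx = Σx² − (Σx)²/n = 6894 − 6480 = 414
Sxy = Σxy − (Σx)(Σy)/n = 2492 − 2376 = 116
Syy = Σy² − (Σy)²/n = 912 − 871.2 = 40.8
r = Sxy/√(Sxx·Syy) = 116/√(16891.2) = 116/129.966149 = 0.892540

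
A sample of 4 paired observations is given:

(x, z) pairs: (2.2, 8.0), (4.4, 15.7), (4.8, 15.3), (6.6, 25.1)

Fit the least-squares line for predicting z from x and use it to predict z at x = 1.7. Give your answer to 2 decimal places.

n = 4, Σx = 18, Σy = 64.1, Σxy = 325.78, Σx² = 90.8
Sxx = Σx² − (Σx)²/n = 90.8 − 81 = 9.8
Sxy = Σxy − (Σx)(Σy)/n = 325.78 − 288.45 = 37.33
b = Sxy/Sxx = 37.33/9.8 = 3.809184
a = ȳ − b·x̄ = 16.025 − 3.809184·4.5 = -1.116327
ŷ(1.7) = a + b·1.7 = -1.116327 + 3.809184·1.7 = 5.359286

5.36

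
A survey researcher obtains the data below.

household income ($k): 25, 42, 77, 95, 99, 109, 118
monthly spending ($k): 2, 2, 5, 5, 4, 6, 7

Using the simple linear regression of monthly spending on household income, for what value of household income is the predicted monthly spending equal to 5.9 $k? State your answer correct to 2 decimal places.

110.10

n = 7, Σx = 565, Σy = 31, Σxy = 2870, Σx² = 52949
Sxx = Σx² − (Σx)²/n = 52949 − 45603.571429 = 7345.428571
Sxy = Σxy − (Σx)(Σy)/n = 2870 − 2502.142857 = 367.857143
b = Sxy/Sxx = 367.857143/7345.428571 = 0.050080
a = ȳ − b·x̄ = 4.428571 − 0.050080·80.714286 = 0.386421
Set a + b·x = 5.9: x = (5.9 − 0.386421) / 0.050080 = 110.096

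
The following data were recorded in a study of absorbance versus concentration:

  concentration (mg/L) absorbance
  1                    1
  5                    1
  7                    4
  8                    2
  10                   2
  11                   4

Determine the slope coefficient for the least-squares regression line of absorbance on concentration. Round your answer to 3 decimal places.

n = 6, Σx = 42, Σy = 14, Σxy = 114, Σx² = 360
Sxx = Σx² − (Σx)²/n = 360 − 294 = 66
Sxy = Σxy − (Σx)(Σy)/n = 114 − 98 = 16
b = Sxy/Sxx = 16/66 = 0.242424

0.242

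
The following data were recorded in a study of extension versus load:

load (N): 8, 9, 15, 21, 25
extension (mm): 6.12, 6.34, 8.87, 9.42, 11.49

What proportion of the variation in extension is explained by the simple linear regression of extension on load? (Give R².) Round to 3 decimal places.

n = 5, Σx = 78, Σy = 42.24, Σxy = 724.14, Σx² = 1436, Σy² = 377.0834
Sxx = Σx² − (Σx)²/n = 1436 − 1216.8 = 219.2
Sxy = Σxy − (Σx)(Σy)/n = 724.14 − 658.944 = 65.196
Syy = Σy² − (Σy)²/n = 377.0834 − 356.84352 = 20.23988
R² = Sxy²/(Sxx·Syy) = (65.196)²/(219.2·20.23988) = 0.958062

0.958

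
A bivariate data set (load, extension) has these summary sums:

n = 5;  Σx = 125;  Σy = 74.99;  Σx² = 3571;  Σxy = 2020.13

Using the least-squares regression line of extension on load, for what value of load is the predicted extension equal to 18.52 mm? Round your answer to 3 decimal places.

Sxx = Σx² − (Σx)²/n = 3571 − 3125 = 446
Sxy = Σxy − (Σx)(Σy)/n = 2020.13 − 1874.75 = 145.38
b = Sxy/Sxx = 145.38/446 = 0.325964
a = ȳ − b·x̄ = 14.998 − 0.325964·25 = 6.848897
Set a + b·x = 18.52: x = (18.52 − 6.848897) / 0.325964 = 35.804870

35.805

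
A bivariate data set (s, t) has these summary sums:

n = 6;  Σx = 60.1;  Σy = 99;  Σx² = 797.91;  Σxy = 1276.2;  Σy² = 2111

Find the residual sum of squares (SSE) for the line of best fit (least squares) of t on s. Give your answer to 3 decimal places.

64.201

Sxx = Σx² − (Σx)²/n = 797.91 − 602.001667 = 195.908333
Sxy = Σxy − (Σx)(Σy)/n = 1276.2 − 991.65 = 284.55
Syy = Σy² − (Σy)²/n = 2111 − 1633.5 = 477.5
b = Sxy/Sxx = 284.55/195.908333 = 1.452465
SSE = Syy − b·Sxy = 477.5 − 1.452465·284.55 = 64.201080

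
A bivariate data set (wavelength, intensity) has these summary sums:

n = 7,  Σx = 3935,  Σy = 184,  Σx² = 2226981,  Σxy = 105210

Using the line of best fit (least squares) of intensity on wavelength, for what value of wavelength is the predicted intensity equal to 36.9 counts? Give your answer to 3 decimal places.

651.499

Sxx = Σx² − (Σx)²/n = 2226981 − 2212032.142857 = 14948.857143
Sxy = Σxy − (Σx)(Σy)/n = 105210 − 103434.285714 = 1775.714286
b = Sxy/Sxx = 1775.714286/14948.857143 = 0.118786
a = ȳ − b·x̄ = 26.285714 − 0.118786·562.142857 = -40.488962
Set a + b·x = 36.9: x = (36.9 − (-40.488962)) / 0.118786 = 651.499260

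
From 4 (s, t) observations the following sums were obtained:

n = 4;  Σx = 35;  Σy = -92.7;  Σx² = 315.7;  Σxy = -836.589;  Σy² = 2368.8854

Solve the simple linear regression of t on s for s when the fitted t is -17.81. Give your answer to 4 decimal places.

6.7590

Sxx = Σx² − (Σx)²/n = 315.7 − 306.25 = 9.45
Sxy = Σxy − (Σx)(Σy)/n = -836.589 − (-811.125) = -25.464
b = Sxy/Sxx = -25.464/9.45 = -2.694603
a = ȳ − b·x̄ = -23.175 − (-2.694603)·8.75 = 0.402778
Set a + b·x = -17.81: x = (-17.81 − 0.402778) / (-2.694603) = 6.758983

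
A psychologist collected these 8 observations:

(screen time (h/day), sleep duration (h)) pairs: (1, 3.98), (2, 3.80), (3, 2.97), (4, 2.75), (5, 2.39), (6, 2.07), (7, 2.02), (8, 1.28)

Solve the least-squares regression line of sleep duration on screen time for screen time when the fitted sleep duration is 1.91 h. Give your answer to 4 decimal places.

6.5347

n = 8, Σx = 36, Σy = 21.26, Σxy = 80.24, Σx² = 204
Sxx = Σx² − (Σx)²/n = 204 − 162 = 42
Sxy = Σxy − (Σx)(Σy)/n = 80.24 − 95.67 = -15.43
b = Sxy/Sxx = -15.43/42 = -0.367381
a = ȳ − b·x̄ = 2.6575 − (-0.367381)·4.5 = 4.310714
Set a + b·x = 1.91: x = (1.91 − 4.310714) / (-0.367381) = 6.534673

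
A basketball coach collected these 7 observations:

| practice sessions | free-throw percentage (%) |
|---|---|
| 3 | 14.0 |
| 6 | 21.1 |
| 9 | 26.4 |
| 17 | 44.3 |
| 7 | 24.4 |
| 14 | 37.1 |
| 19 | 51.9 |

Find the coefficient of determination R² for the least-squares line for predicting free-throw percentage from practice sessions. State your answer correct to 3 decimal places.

n = 7, Σx = 75, Σy = 219.2, Σxy = 2835.6, Σx² = 1021, Σy² = 7966.04
Sxx = Σx² − (Σx)²/n = 1021 − 803.571429 = 217.428571
Sxy = Σxy − (Σx)(Σy)/n = 2835.6 − 2348.571429 = 487.028571
Syy = Σy² − (Σy)²/n = 7966.04 − 6864.091429 = 1101.948571
R² = Sxy²/(Sxx·Syy) = (487.028571)²/(217.428571·1101.948571) = 0.989990

0.990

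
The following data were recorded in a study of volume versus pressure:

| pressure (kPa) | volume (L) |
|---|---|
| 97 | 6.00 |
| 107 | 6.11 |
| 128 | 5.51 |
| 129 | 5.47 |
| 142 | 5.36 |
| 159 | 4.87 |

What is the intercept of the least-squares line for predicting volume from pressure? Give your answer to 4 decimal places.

n = 6, Σx = 762, Σy = 33.32, Σxy = 4182.13, Σx² = 99328
Sxx = Σx² − (Σx)²/n = 99328 − 96774 = 2554
Sxy = Σxy − (Σx)(Σy)/n = 4182.13 − 4231.64 = -49.51
b = Sxy/Sxx = -49.51/2554 = -0.019385
a = ȳ − b·x̄ = 5.553333 − (-0.019385)·127 = 8.015264

8.0153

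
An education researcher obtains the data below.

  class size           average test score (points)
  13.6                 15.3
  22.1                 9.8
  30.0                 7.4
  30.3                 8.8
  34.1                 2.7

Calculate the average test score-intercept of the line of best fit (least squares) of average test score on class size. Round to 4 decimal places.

22.2912

n = 5, Σx = 130.1, Σy = 44, Σxy = 1005.37, Σx² = 3654.27
Sxx = Σx² − (Σx)²/n = 3654.27 − 3385.202 = 269.068
Sxy = Σxy − (Σx)(Σy)/n = 1005.37 − 1144.88 = -139.51
b = Sxy/Sxx = -139.51/269.068 = -0.518493
a = ȳ − b·x̄ = 8.8 − (-0.518493)·26.02 = 22.291200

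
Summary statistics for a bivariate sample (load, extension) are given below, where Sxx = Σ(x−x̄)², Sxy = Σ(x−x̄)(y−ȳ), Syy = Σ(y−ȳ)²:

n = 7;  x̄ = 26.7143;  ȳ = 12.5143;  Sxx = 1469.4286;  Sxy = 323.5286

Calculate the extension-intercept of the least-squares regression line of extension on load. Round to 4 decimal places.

b = Sxy/Sxx = 323.5286/1469.4286 = 0.220173
a = ȳ − b·x̄ = 12.5143 − 0.220173·26.7143 = 6.632531

6.6325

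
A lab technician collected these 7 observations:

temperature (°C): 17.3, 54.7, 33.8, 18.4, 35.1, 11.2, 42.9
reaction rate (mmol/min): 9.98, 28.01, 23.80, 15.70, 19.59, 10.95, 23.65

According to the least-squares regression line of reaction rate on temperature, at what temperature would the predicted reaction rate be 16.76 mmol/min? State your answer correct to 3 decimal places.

n = 7, Σx = 213.4, Σy = 131.68, Σxy = 4622.955, Σx² = 7970.24
Sxx = Σx² − (Σx)²/n = 7970.24 − 6505.651429 = 1464.588571
Sxy = Σxy − (Σx)(Σy)/n = 4622.955 − 4014.358857 = 608.596143
b = Sxy/Sxx = 608.596143/1464.588571 = 0.415541
a = ȳ − b·x̄ = 18.811429 − 0.415541·30.485714 = 6.143374
Set a + b·x = 16.76: x = (16.76 − 6.143374) / 0.415541 = 25.548945

25.549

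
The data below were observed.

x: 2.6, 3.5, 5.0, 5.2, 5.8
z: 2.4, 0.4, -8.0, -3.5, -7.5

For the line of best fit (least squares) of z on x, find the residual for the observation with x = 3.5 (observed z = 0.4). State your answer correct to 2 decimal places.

0.69

n = 5, Σx = 22.1, Σy = -16.2, Σxy = -94.06, Σx² = 104.69
Sxx = Σx² − (Σx)²/n = 104.69 − 97.682 = 7.008
Sxy = Σxy − (Σx)(Σy)/n = -94.06 − (-71.604) = -22.456
b = Sxy/Sxx = -22.456/7.008 = -3.204338
a = ȳ − b·x̄ = -3.24 − (-3.204338)·4.42 = 10.923174
ŷ(3.5) = 10.923174 + (-3.204338)·3.5 = -0.292009
residual = y − ŷ = 0.4 − (-0.292009) = 0.692009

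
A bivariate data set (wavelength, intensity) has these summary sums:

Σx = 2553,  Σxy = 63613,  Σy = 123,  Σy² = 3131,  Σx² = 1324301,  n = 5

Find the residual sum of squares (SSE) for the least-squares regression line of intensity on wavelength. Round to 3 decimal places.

Sxx = Σx² − (Σx)²/n = 1324301 − 1303561.8 = 20739.2
Sxy = Σxy − (Σx)(Σy)/n = 63613 − 62803.8 = 809.2
Syy = Σy² − (Σy)²/n = 3131 − 3025.8 = 105.2
b = Sxy/Sxx = 809.2/20739.2 = 0.039018
SSE = Syy − b·Sxy = 105.2 − 0.039018·809.2 = 73.626717

73.627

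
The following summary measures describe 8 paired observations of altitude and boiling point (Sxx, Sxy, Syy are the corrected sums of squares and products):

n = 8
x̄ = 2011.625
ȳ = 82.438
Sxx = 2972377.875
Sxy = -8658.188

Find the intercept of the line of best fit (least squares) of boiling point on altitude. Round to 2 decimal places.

88.30

b = Sxy/Sxx = -8658.188/2972377.875 = -0.002913
a = ȳ − b·x̄ = 82.438 − (-0.002913)·2011.625 = 88.297628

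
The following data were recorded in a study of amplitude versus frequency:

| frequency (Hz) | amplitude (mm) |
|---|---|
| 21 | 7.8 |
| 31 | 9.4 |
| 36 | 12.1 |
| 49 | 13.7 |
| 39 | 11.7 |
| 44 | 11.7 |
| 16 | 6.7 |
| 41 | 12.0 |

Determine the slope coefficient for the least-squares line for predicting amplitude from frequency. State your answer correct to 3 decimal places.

0.206

n = 8, Σx = 277, Σy = 85.1, Σxy = 3132.4, Σx² = 10493
Sxx = Σx² − (Σx)²/n = 10493 − 9591.125 = 901.875
Sxy = Σxy − (Σx)(Σy)/n = 3132.4 − 2946.5875 = 185.8125
b = Sxy/Sxx = 185.8125/901.875 = 0.206029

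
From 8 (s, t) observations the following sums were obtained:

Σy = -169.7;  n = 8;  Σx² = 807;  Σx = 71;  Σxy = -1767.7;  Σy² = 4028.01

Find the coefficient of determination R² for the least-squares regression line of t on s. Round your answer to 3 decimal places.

Sxx = Σx² − (Σx)²/n = 807 − 630.125 = 176.875
Sxy = Σxy − (Σx)(Σy)/n = -1767.7 − (-1506.0875) = -261.6125
Syy = Σy² − (Σy)²/n = 4028.01 − 3599.76125 = 428.24875
R² = Sxy²/(Sxx·Syy) = (-261.6125)²/(176.875·428.24875) = 0.903555

0.904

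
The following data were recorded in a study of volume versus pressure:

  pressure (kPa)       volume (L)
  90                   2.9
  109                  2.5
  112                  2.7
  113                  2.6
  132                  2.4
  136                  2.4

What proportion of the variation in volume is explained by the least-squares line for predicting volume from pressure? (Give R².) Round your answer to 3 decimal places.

0.825

n = 6, Σx = 692, Σy = 15.5, Σxy = 1772.9, Σx² = 81214, Σy² = 40.23
Sxx = Σx² − (Σx)²/n = 81214 − 79810.666667 = 1403.333333
Sxy = Σxy − (Σx)(Σy)/n = 1772.9 − 1787.666667 = -14.766667
Syy = Σy² − (Σy)²/n = 40.23 − 40.041667 = 0.188333
R² = Sxy²/(Sxx·Syy) = (-14.766667)²/(1403.333333·0.188333) = 0.825044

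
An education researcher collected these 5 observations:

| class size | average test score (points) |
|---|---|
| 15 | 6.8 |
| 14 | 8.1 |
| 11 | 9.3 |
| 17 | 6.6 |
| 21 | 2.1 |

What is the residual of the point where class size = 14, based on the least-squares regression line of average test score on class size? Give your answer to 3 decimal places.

n = 5, Σx = 78, Σy = 32.9, Σxy = 474, Σx² = 1272
Sxx = Σx² − (Σx)²/n = 1272 − 1216.8 = 55.2
Sxy = Σxy − (Σx)(Σy)/n = 474 − 513.24 = -39.24
b = Sxy/Sxx = -39.24/55.2 = -0.710870
a = ȳ − b·x̄ = 6.58 − (-0.710870)·15.6 = 17.669565
ŷ(14) = 17.669565 + (-0.710870)·14 = 7.717391
residual = y − ŷ = 8.1 − 7.717391 = 0.382609

0.383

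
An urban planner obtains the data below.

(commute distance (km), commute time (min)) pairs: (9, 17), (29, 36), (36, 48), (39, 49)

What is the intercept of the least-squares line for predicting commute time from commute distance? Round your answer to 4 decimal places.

6.5761

n = 4, Σx = 113, Σy = 150, Σxy = 4836, Σx² = 3739
Sxx = Σx² − (Σx)²/n = 3739 − 3192.25 = 546.75
Sxy = Σxy − (Σx)(Σy)/n = 4836 − 4237.5 = 598.5
b = Sxy/Sxx = 598.5/546.75 = 1.094650
a = ȳ − b·x̄ = 37.5 − 1.094650·28.25 = 6.576132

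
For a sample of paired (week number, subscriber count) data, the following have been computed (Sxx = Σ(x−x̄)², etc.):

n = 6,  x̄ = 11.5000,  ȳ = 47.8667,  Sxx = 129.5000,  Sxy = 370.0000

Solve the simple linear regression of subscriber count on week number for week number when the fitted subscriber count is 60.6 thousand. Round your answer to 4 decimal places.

b = Sxy/Sxx = 370/129.5 = 2.857143
a = ȳ − b·x̄ = 47.8667 − 2.857143·11.5 = 15.009557
Set a + b·x = 60.6: x = (60.6 − 15.009557) / 2.857143 = 15.956655

15.9567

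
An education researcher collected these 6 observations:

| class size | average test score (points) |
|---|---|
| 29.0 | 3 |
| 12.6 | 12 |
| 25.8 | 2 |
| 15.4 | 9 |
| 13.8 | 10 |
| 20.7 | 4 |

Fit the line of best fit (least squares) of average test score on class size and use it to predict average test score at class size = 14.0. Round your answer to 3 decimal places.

9.895

n = 6, Σx = 117.3, Σy = 40, Σxy = 649.2, Σx² = 2521.49
Sxx = Σx² − (Σx)²/n = 2521.49 − 2293.215 = 228.275
Sxy = Σxy − (Σx)(Σy)/n = 649.2 − 782 = -132.8
b = Sxy/Sxx = -132.8/228.275 = -0.581754
a = ȳ − b·x̄ = 6.666667 − (-0.581754)·19.55 = 18.039966
ŷ(14.0) = a + b·14.0 = 18.039966 + (-0.581754)·14 = 9.895404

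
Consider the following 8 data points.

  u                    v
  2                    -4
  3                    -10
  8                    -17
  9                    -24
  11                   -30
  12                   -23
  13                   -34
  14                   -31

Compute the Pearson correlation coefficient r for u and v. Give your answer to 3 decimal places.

n = 8, Σx = 72, Σy = -173, Σxy = -1872, Σx² = 788, Σy² = 4527
Sxx = Σx² − (Σx)²/n = 788 − 648 = 140
Sxy = Σxy − (Σx)(Σy)/n = -1872 − (-1557) = -315
Syy = Σy² − (Σy)²/n = 4527 − 3741.125 = 785.875
r = Sxy/√(Sxx·Syy) = -315/√(110022.5) = -315/331.696397 = -0.949664

-0.950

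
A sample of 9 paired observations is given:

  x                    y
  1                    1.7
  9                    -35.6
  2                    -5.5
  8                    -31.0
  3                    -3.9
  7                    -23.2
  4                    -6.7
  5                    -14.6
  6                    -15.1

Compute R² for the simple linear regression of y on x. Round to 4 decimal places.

n = 9, Σx = 45, Σy = -133.9, Σxy = -942.2, Σx² = 285, Σy² = 3301.01
Sxx = Σx² − (Σx)²/n = 285 − 225 = 60
Sxy = Σxy − (Σx)(Σy)/n = -942.2 − (-669.5) = -272.7
Syy = Σy² − (Σy)²/n = 3301.01 − 1992.134444 = 1308.875556
R² = Sxy²/(Sxx·Syy) = (-272.7)²/(60·1308.875556) = 0.946936

0.9469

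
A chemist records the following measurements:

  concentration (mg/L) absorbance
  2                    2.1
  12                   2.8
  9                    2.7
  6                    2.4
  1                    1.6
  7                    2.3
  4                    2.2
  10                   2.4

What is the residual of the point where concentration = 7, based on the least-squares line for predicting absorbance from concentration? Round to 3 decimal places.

-0.066

n = 8, Σx = 51, Σy = 18.5, Σxy = 127, Σx² = 431
Sxx = Σx² − (Σx)²/n = 431 − 325.125 = 105.875
Sxy = Σxy − (Σx)(Σy)/n = 127 − 117.9375 = 9.0625
b = Sxy/Sxx = 9.0625/105.875 = 0.085596
a = ȳ − b·x̄ = 2.3125 − 0.085596·6.375 = 1.766824
ŷ(7) = 1.766824 + 0.085596·7 = 2.365998
residual = y − ŷ = 2.3 − 2.365998 = -0.065998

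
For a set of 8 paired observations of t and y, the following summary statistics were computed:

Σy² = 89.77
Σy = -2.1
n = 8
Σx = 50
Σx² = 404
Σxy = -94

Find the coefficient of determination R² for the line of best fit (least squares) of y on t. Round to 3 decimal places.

Sxx = Σx² − (Σx)²/n = 404 − 312.5 = 91.5
Sxy = Σxy − (Σx)(Σy)/n = -94 − (-13.125) = -80.875
Syy = Σy² − (Σy)²/n = 89.77 − 0.55125 = 89.21875
R² = Sxy²/(Sxx·Syy) = (-80.875)²/(91.5·89.21875) = 0.801219

0.801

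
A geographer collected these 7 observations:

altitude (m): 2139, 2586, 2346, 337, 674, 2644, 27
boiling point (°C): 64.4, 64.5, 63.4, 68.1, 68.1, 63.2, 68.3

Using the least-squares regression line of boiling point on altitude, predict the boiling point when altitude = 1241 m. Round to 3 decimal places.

n = 7, Σx = 10753, Σy = 460, Σxy = 691079, Σx² = 24325743
Sxx = Σx² − (Σx)²/n = 24325743 − 16518144.142857 = 7807598.857143
Sxy = Σxy − (Σx)(Σy)/n = 691079 − 706625.714286 = -15546.714286
b = Sxy/Sxx = -15546.714286/7807598.857143 = -0.001991
a = ȳ − b·x̄ = 65.714286 − (-0.001991)·1536.142857 = 68.773097
ŷ(1241) = a + b·1241 = 68.773097 + (-0.001991)·1241 = 66.301983

66.302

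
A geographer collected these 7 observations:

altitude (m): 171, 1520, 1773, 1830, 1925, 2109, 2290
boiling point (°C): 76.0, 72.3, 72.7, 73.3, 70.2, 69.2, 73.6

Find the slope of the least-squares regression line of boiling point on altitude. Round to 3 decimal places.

-0.002

n = 7, Σx = 11618, Σy = 507.3, Σxy = 835549.9, Σx² = 22229676
Sxx = Σx² − (Σx)²/n = 22229676 − 19282560.571429 = 2947115.428571
Sxy = Σxy − (Σx)(Σy)/n = 835549.9 − 841973.057143 = -6423.157143
b = Sxy/Sxx = -6423.157143/2947115.428571 = -0.002179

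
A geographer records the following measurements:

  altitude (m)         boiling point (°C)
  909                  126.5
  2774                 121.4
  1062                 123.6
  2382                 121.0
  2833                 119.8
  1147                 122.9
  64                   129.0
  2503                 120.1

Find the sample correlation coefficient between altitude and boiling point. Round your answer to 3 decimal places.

n = 8, Σx = 13674, Σy = 984.3, Σxy = 1660463.3, Σx² = 30933728, Σy² = 121179.63
Sxx = Σx² − (Σx)²/n = 30933728 − 23372284.5 = 7561443.5
Sxy = Σxy − (Σx)(Σy)/n = 1660463.3 − 1682414.775 = -21951.475
Syy = Σy² − (Σy)²/n = 121179.63 − 121105.81125 = 73.81875
r = Sxy/√(Sxx·Syy) = -21951.475/√(558176307.365625) = -21951.475/23625.755170 = -0.929133

-0.929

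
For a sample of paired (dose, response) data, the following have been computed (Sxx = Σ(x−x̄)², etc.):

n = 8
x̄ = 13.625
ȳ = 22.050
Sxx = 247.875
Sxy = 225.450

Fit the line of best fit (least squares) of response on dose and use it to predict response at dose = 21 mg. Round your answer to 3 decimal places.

28.758

b = Sxy/Sxx = 225.45/247.875 = 0.909531
a = ȳ − b·x̄ = 22.05 − 0.909531·13.625 = 9.657640
ŷ(21) = a + b·21 = 9.657640 + 0.909531·21 = 28.757791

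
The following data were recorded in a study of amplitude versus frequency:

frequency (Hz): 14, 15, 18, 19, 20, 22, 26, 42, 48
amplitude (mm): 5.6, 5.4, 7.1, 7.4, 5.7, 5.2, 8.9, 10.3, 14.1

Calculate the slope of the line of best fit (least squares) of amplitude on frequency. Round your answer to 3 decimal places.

0.226

n = 9, Σx = 224, Σy = 69.7, Σxy = 1997, Σx² = 6734
Sxx = Σx² − (Σx)²/n = 6734 − 5575.111111 = 1158.888889
Sxy = Σxy − (Σx)(Σy)/n = 1997 − 1734.755556 = 262.244444
b = Sxy/Sxx = 262.244444/1158.888889 = 0.226290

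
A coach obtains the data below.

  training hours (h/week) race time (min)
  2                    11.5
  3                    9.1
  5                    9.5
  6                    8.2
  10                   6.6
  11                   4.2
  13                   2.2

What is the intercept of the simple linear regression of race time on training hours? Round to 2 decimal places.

n = 7, Σx = 50, Σy = 51.3, Σxy = 287.8, Σx² = 464
Sxx = Σx² − (Σx)²/n = 464 − 357.142857 = 106.857143
Sxy = Σxy − (Σx)(Σy)/n = 287.8 − 366.428571 = -78.628571
b = Sxy/Sxx = -78.628571/106.857143 = -0.735829
a = ȳ − b·x̄ = 7.328571 − (-0.735829)·7.142857 = 12.584492

12.58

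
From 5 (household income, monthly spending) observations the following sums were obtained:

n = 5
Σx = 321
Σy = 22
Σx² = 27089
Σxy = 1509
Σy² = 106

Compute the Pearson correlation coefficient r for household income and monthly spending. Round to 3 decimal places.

0.396

Sxx = Σx² − (Σx)²/n = 27089 − 20608.2 = 6480.8
Sxy = Σxy − (Σx)(Σy)/n = 1509 − 1412.4 = 96.6
Syy = Σy² − (Σy)²/n = 106 − 96.8 = 9.2
r = Sxy/√(Sxx·Syy) = 96.6/√(59623.36) = 96.6/244.178951 = 0.395611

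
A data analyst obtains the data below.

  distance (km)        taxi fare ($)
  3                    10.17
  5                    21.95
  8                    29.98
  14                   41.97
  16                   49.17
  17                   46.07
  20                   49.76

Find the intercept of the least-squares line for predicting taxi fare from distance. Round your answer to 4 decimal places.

n = 7, Σx = 83, Σy = 249.07, Σxy = 3532.79, Σx² = 1239
Sxx = Σx² − (Σx)²/n = 1239 − 984.142857 = 254.857143
Sxy = Σxy − (Σx)(Σy)/n = 3532.79 − 2953.258571 = 579.531429
b = Sxy/Sxx = 579.531429/254.857143 = 2.273946
a = ȳ − b·x̄ = 35.581429 − 2.273946·11.857143 = 8.618924

8.6189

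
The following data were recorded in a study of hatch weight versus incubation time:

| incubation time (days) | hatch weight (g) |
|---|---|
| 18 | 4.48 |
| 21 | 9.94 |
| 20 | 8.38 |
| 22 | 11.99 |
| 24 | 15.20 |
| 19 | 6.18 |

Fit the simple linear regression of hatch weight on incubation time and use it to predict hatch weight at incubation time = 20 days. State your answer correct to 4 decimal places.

n = 6, Σx = 124, Σy = 56.17, Σxy = 1202.98, Σx² = 2586
Sxx = Σx² − (Σx)²/n = 2586 − 2562.666667 = 23.333333
Sxy = Σxy − (Σx)(Σy)/n = 1202.98 − 1160.846667 = 42.133333
b = Sxy/Sxx = 42.133333/23.333333 = 1.805714
a = ȳ − b·x̄ = 9.361667 − 1.805714·20.666667 = -27.956429
ŷ(20) = a + b·20 = -27.956429 + 1.805714·20 = 8.157857

8.1579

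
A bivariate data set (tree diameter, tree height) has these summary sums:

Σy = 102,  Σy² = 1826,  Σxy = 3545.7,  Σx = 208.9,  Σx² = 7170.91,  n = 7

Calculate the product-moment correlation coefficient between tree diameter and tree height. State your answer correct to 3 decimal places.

0.889

Sxx = Σx² − (Σx)²/n = 7170.91 − 6234.172857 = 936.737143
Sxy = Σxy − (Σx)(Σy)/n = 3545.7 − 3043.971429 = 501.728571
Syy = Σy² − (Σy)²/n = 1826 − 1486.285714 = 339.714286
r = Sxy/√(Sxx·Syy) = 501.728571/√(318222.989388) = 501.728571/564.112568 = 0.889412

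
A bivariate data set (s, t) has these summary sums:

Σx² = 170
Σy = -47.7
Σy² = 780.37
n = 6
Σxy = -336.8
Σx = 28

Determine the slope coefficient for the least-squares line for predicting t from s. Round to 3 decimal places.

-2.903

Sxx = Σx² − (Σx)²/n = 170 − 130.666667 = 39.333333
Sxy = Σxy − (Σx)(Σy)/n = -336.8 − (-222.6) = -114.2
b = Sxy/Sxx = -114.2/39.333333 = -2.903390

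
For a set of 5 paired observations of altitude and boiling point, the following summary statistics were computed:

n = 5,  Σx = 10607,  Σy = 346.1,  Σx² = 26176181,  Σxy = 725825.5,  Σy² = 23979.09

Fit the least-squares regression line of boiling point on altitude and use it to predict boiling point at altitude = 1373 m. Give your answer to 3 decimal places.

Sxx = Σx² − (Σx)²/n = 26176181 − 22501689.8 = 3674491.2
Sxy = Σxy − (Σx)(Σy)/n = 725825.5 − 734216.54 = -8391.04
b = Sxy/Sxx = -8391.04/3674491.2 = -0.002284
a = ȳ − b·x̄ = 69.22 − (-0.002284)·2121.4 = 74.064413
ŷ(1373) = a + b·1373 = 74.064413 + (-0.002284)·1373 = 70.929041

70.929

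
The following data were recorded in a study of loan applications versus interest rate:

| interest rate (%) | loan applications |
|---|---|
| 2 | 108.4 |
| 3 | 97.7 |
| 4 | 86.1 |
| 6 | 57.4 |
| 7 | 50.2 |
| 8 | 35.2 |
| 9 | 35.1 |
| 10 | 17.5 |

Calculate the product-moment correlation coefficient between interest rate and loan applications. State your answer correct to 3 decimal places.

n = 8, Σx = 49, Σy = 487.6, Σxy = 2322.6, Σx² = 359, Σy² = 37301.16
Sxx = Σx² − (Σx)²/n = 359 − 300.125 = 58.875
Sxy = Σxy − (Σx)(Σy)/n = 2322.6 − 2986.55 = -663.95
Syy = Σy² − (Σy)²/n = 37301.16 − 29719.22 = 7581.94
r = Sxy/√(Sxx·Syy) = -663.95/√(446386.7175) = -663.95/668.121783 = -0.993756

-0.994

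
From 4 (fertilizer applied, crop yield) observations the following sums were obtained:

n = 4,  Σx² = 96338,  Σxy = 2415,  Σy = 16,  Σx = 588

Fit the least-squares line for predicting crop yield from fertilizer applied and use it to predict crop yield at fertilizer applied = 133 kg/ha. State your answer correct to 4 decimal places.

3.9109

Sxx = Σx² − (Σx)²/n = 96338 − 86436 = 9902
Sxy = Σxy − (Σx)(Σy)/n = 2415 − 2352 = 63
b = Sxy/Sxx = 63/9902 = 0.006362
a = ȳ − b·x̄ = 4 − 0.006362·147 = 3.064734
ŷ(133) = a + b·133 = 3.064734 + 0.006362·133 = 3.910927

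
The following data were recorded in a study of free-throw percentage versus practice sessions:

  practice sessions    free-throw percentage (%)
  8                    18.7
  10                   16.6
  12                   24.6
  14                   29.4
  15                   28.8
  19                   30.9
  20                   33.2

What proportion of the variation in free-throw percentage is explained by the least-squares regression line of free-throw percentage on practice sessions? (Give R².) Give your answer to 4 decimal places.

n = 7, Σx = 98, Σy = 182.2, Σxy = 2705.5, Σx² = 1490, Σy² = 4981.26
Sxx = Σx² − (Σx)²/n = 1490 − 1372 = 118
Sxy = Σxy − (Σx)(Σy)/n = 2705.5 − 2550.8 = 154.7
Syy = Σy² − (Σy)²/n = 4981.26 − 4742.405714 = 238.854286
R² = Sxy²/(Sxx·Syy) = (154.7)²/(118·238.854286) = 0.849113

0.8491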